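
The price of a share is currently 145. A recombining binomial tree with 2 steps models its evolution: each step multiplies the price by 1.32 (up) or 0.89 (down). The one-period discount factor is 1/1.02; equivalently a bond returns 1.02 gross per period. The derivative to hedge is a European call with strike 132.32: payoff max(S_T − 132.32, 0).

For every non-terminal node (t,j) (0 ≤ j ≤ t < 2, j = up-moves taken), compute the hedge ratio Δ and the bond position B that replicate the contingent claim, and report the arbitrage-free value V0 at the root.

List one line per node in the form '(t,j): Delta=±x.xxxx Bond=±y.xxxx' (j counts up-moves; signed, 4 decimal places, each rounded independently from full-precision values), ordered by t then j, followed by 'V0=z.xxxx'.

The replicating-portfolio and risk-neutral prices coincide; use p* = (1.02−0.89)/(1.32−0.89) = 0.3023 for the latter.
Payoff layer (t=2): V(2,0)=0.0000, V(2,1)=38.0260, V(2,2)=120.3280
  t=1,j=0: stock 129.0500 → up 170.3460 (V=38.0260), down 114.8545 (V=0.0000). Price 11.2708; hedge Δ=0.6853, bond B=-77.1617.
  t=1,j=1: stock 191.4000 → up 252.6480 (V=120.3280), down 170.3460 (V=38.0260). Price 61.6745; hedge Δ=1.0000, bond B=-129.7255.
  t=0,j=0: stock 145.0000 → up 191.4000 (V=61.6745), down 129.0500 (V=11.2708). Price 25.9894; hedge Δ=0.8084, bond B=-91.2285.
Each (Δ,B) replicates both successor values, so the strategy is self-financing and V0 is arbitrage-free.

(0,0): Delta=0.8084 Bond=-91.2285
(1,0): Delta=0.6853 Bond=-77.1617
(1,1): Delta=1.0000 Bond=-129.7255
V0=25.9894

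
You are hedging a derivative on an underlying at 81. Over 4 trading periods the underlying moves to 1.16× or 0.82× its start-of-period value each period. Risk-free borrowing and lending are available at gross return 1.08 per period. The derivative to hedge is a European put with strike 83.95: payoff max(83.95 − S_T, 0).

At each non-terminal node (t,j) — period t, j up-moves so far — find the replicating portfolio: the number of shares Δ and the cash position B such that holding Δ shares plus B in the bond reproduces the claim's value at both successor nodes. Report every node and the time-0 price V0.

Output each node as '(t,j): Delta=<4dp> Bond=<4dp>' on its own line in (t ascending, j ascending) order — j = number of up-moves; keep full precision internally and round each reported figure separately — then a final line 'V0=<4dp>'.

Since d<R<u, set p* = (R−d)/(u−d) = 0.7647; price each node as the discounted p*-expectation of its children.
At expiry t=4: V(4,0)=47.3281, V(4,1)=32.1435, V(4,2)=10.6627, V(4,3)=0.0000, V(4,4)=0.0000
  t=3,j=0: stock 44.6608 → up 51.8065 (V=32.1435), down 36.6219 (V=47.3281). Price 33.0707; hedge Δ=-1.0000, bond B=77.7315.
  t=3,j=1: stock 63.1787 → up 73.2873 (V=10.6627), down 51.8065 (V=32.1435). Price 14.5528; hedge Δ=-1.0000, bond B=77.7315.
  t=3,j=2: stock 89.3748 → up 103.6747 (V=0.0000), down 73.2873 (V=10.6627). Price 2.3230; hedge Δ=-0.3509, bond B=33.6839.
  t=3,j=3: stock 126.4326 → up 146.6618 (V=0.0000), down 103.6747 (V=0.0000). Price 0.0000; hedge Δ=0.0000, bond B=0.0000.
  t=2,j=0: stock 54.4644 → up 63.1787 (V=14.5528), down 44.6608 (V=33.0707). Price 17.5092; hedge Δ=-1.0000, bond B=71.9736.
  t=2,j=1: stock 77.0472 → up 89.3748 (V=2.3230), down 63.1787 (V=14.5528). Price 4.8154; hedge Δ=-0.4669, bond B=40.7852.
  t=2,j=2: stock 108.9936 → up 126.4326 (V=0.0000), down 89.3748 (V=2.3230). Price 0.5061; hedge Δ=-0.0627, bond B=7.3385.
  t=1,j=0: stock 66.4200 → up 77.0472 (V=4.8154), down 54.4644 (V=17.5092). Price 7.2242; hedge Δ=-0.5621, bond B=44.5590.
  t=1,j=1: stock 93.9600 → up 108.9936 (V=0.5061), down 77.0472 (V=4.8154). Price 1.4075; hedge Δ=-0.1349, bond B=14.0818.
  t=0,j=0: stock 81.0000 → up 93.9600 (V=1.4075), down 66.4200 (V=7.2242). Price 2.5705; hedge Δ=-0.2112, bond B=19.6786.
Each (Δ,B) replicates both successor values, so the strategy is self-financing and V0 is arbitrage-free.

(0,0): Delta=-0.2112 Bond=19.6786
(1,0): Delta=-0.5621 Bond=44.5590
(1,1): Delta=-0.1349 Bond=14.0818
(2,0): Delta=-1.0000 Bond=71.9736
(2,1): Delta=-0.4669 Bond=40.7852
(2,2): Delta=-0.0627 Bond=7.3385
(3,0): Delta=-1.0000 Bond=77.7315
(3,1): Delta=-1.0000 Bond=77.7315
(3,2): Delta=-0.3509 Bond=33.6839
(3,3): Delta=0.0000 Bond=0.0000
V0=2.5705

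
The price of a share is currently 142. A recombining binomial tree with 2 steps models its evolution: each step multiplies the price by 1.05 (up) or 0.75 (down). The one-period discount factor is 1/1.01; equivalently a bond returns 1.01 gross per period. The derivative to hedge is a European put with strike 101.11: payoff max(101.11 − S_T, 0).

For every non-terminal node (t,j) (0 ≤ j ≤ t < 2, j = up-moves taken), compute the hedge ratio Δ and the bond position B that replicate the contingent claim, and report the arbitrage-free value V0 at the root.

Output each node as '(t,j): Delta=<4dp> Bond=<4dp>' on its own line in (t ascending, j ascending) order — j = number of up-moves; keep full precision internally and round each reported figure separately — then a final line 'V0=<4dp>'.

(0,0): Delta=-0.0658 Bond=9.7144
(1,0): Delta=-0.6646 Bond=73.5866
(1,1): Delta=0.0000 Bond=0.0000
V0=0.3701

No-arbitrage ⇒ martingale measure with p* = (R−d)/(u−d) = 0.8667.
Terminal payoffs: V(2,0)=21.2350, V(2,1)=0.0000, V(2,2)=0.0000
(1,0): S=106.5000. Δ = (V_up−V_dn)/(S_up−S_dn) = (0.0000−21.2350)/(111.8250−79.8750) = -0.6646. V = [p*·0.0000 + (1−p*)·21.2350]/1.01 = 2.8033. B = V − Δ·S = 73.5866.
(1,1): S=149.1000. Δ = (V_up−V_dn)/(S_up−S_dn) = (0.0000−0.0000)/(156.5550−111.8250) = 0.0000. V = [p*·0.0000 + (1−p*)·0.0000]/1.01 = 0.0000. B = V − Δ·S = 0.0000.
(0,0): S=142.0000. Δ = (V_up−V_dn)/(S_up−S_dn) = (0.0000−2.8033)/(149.1000−106.5000) = -0.0658. V = [p*·0.0000 + (1−p*)·2.8033]/1.01 = 0.3701. B = V − Δ·S = 9.7144.
Root portfolio cost Δ·142+B reproduces V0=0.3701.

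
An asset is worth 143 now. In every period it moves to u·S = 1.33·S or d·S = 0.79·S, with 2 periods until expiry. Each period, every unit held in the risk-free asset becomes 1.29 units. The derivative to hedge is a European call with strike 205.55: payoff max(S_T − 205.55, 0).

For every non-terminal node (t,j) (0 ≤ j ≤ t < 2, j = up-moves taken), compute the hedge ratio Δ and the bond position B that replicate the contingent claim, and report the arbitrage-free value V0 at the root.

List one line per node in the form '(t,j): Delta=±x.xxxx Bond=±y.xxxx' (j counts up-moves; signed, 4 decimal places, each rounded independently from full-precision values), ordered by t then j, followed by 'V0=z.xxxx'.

Under the risk-neutral measure, an up-move has probability p* = (R−d)/(u−d) = 0.9259 and values discount at R = 1.29.
At expiry t=2: V(2,0)=0.0000, V(2,1)=0.0000, V(2,2)=47.4027
Node (1,0) S=112.9700: V=(p*·0.0000+(1−p*)·0.0000)/1.29=0.0000; Δ=(0.0000−0.0000)/(150.2501−89.2463)=0.0000; B=V−Δ·S=0.0000
Node (1,1) S=190.1900: V=(p*·47.4027+(1−p*)·0.0000)/1.29=34.0243; Δ=(47.4027−0.0000)/(252.9527−150.2501)=0.4616; B=V−Δ·S=-53.7584
Node (0,0) S=143.0000: V=(p*·34.0243+(1−p*)·0.0000)/1.29=24.4217; Δ=(34.0243−0.0000)/(190.1900−112.9700)=0.4406; B=V−Δ·S=-38.5863
Self-financing check: at every node Δ·S+B equals the discounted successor values.

(0,0): Delta=0.4406 Bond=-38.5863
(1,0): Delta=0.0000 Bond=0.0000
(1,1): Delta=0.4616 Bond=-53.7584
V0=24.4217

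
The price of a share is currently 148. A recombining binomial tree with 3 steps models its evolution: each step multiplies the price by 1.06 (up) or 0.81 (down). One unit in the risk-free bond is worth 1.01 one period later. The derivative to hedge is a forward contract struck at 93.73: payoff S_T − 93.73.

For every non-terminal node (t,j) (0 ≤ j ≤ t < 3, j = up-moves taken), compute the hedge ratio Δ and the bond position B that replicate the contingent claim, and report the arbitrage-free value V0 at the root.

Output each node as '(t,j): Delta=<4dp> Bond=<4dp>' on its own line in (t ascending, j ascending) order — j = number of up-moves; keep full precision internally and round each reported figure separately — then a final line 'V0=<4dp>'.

Since d<R<u, set p* = (R−d)/(u−d) = 0.8000; price each node as the discounted p*-expectation of its children.
At expiry t=3: V(3,0)=-15.0767, V(3,1)=9.1990, V(3,2)=40.9672, V(3,3)=82.5404
Node (2,0) S=97.1028: V=(p*·9.1990+(1−p*)·-15.0767)/1.01=4.3008; Δ=(9.1990−-15.0767)/(102.9290−78.6533)=1.0000; B=V−Δ·S=-92.8020
Node (2,1) S=127.0728: V=(p*·40.9672+(1−p*)·9.1990)/1.01=34.2708; Δ=(40.9672−9.1990)/(134.6972−102.9290)=1.0000; B=V−Δ·S=-92.8020
Node (2,2) S=166.2928: V=(p*·82.5404+(1−p*)·40.9672)/1.01=73.4908; Δ=(82.5404−40.9672)/(176.2704−134.6972)=1.0000; B=V−Δ·S=-92.8020
Node (1,0) S=119.8800: V=(p*·34.2708+(1−p*)·4.3008)/1.01=27.9969; Δ=(34.2708−4.3008)/(127.0728−97.1028)=1.0000; B=V−Δ·S=-91.8831
Node (1,1) S=156.8800: V=(p*·73.4908+(1−p*)·34.2708)/1.01=64.9969; Δ=(73.4908−34.2708)/(166.2928−127.0728)=1.0000; B=V−Δ·S=-91.8831
Node (0,0) S=148.0000: V=(p*·64.9969+(1−p*)·27.9969)/1.01=57.0266; Δ=(64.9969−27.9969)/(156.8800−119.8800)=1.0000; B=V−Δ·S=-90.9734
The time-0 hedge costs 57.0266, which is the no-arbitrage price.

(0,0): Delta=1.0000 Bond=-90.9734
(1,0): Delta=1.0000 Bond=-91.8831
(1,1): Delta=1.0000 Bond=-91.8831
(2,0): Delta=1.0000 Bond=-92.8020
(2,1): Delta=1.0000 Bond=-92.8020
(2,2): Delta=1.0000 Bond=-92.8020
V0=57.0266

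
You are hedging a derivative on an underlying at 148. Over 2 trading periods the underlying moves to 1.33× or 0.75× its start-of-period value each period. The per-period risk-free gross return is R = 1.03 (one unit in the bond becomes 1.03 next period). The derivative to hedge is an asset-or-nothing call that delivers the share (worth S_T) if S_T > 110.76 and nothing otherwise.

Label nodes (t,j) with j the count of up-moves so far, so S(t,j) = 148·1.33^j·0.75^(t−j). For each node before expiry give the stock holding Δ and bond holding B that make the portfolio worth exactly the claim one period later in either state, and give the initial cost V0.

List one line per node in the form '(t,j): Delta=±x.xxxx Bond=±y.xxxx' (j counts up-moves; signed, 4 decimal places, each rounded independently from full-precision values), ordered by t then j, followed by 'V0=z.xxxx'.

Risk-neutral probability p* = (R−d)/(u−d) = (1.03−0.75)/(1.33−0.75) = 0.4828.
Terminal values V(2,·): V(2,0)=0.0000, V(2,1)=147.6300, V(2,2)=261.7972
Node (1,0) S=111.0000: V=(p*·147.6300+(1−p*)·0.0000)/1.03=69.1938; Δ=(147.6300−0.0000)/(147.6300−83.2500)=2.2931; B=V−Δ·S=-185.3406
Node (1,1) S=196.8400: V=(p*·261.7972+(1−p*)·147.6300)/1.03=196.8400; Δ=(261.7972−147.6300)/(261.7972−147.6300)=1.0000; B=V−Δ·S=0.0000
Node (0,0) S=148.0000: V=(p*·196.8400+(1−p*)·69.1938)/1.03=127.0059; Δ=(196.8400−69.1938)/(196.8400−111.0000)=1.4870; B=V−Δ·S=-93.0736
Check: Δ(0,0)·S0 + B(0,0) = 127.0059 = V0.

(0,0): Delta=1.4870 Bond=-93.0736
(1,0): Delta=2.2931 Bond=-185.3406
(1,1): Delta=1.0000 Bond=0.0000
V0=127.0059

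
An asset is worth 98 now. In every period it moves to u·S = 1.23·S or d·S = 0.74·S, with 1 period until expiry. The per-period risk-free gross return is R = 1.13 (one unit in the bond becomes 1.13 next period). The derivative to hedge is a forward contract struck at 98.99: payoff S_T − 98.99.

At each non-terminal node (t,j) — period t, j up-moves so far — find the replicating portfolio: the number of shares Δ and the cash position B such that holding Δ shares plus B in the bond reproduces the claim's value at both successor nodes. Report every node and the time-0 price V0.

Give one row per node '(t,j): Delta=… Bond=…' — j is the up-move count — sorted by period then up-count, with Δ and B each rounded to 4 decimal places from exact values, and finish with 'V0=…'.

Risk-neutral probability p* = (R−d)/(u−d) = (1.13−0.74)/(1.23−0.74) = 0.7959.
At expiry t=1: V(1,0)=-26.4700, V(1,1)=21.5500
Node (0,0) S=98.0000: V=(p*·21.5500+(1−p*)·-26.4700)/1.13=10.3982; Δ=(21.5500−-26.4700)/(120.5400−72.5200)=1.0000; B=V−Δ·S=-87.6018
Root portfolio cost Δ·98+B reproduces V0=10.3982.

(0,0): Delta=1.0000 Bond=-87.6018
V0=10.3982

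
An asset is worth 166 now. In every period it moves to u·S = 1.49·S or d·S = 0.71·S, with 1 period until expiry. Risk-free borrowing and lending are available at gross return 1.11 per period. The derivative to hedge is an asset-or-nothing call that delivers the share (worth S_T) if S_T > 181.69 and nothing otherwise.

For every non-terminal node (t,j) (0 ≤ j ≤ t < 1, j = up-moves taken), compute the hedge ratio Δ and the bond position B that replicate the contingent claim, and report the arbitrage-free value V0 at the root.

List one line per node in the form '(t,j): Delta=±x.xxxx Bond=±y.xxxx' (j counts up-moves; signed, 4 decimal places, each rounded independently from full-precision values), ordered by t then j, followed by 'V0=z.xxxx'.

Since d<R<u, set p* = (R−d)/(u−d) = 0.5128; price each node as the discounted p*-expectation of its children.
Terminal payoffs: V(1,0)=0.0000, V(1,1)=247.3400
(0,0): S=166.0000. Δ = (V_up−V_dn)/(S_up−S_dn) = (247.3400−0.0000)/(247.3400−117.8600) = 1.9103. V = [p*·247.3400 + (1−p*)·0.0000]/1.11 = 114.2712. B = V − Δ·S = -202.8314.
Self-financing check: at every node Δ·S+B equals the discounted successor values.

(0,0): Delta=1.9103 Bond=-202.8314
V0=114.2712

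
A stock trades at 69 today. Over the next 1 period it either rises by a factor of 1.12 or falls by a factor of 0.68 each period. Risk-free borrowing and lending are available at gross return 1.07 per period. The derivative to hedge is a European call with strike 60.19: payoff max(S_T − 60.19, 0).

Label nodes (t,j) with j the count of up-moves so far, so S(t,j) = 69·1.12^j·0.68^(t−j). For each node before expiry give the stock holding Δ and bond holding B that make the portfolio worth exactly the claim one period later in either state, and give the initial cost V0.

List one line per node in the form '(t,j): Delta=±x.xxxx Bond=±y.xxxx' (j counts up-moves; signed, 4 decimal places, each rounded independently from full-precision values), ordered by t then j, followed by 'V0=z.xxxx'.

Since d<R<u, set p* = (R−d)/(u−d) = 0.8864; price each node as the discounted p*-expectation of its children.
Terminal values V(1,·): V(1,0)=0.0000, V(1,1)=17.0900
  t=0,j=0: stock 69.0000 → up 77.2800 (V=17.0900), down 46.9200 (V=0.0000). Price 14.1570; hedge Δ=0.5629, bond B=-24.6839.
Self-financing check: at every node Δ·S+B equals the discounted successor values.

(0,0): Delta=0.5629 Bond=-24.6839
V0=14.1570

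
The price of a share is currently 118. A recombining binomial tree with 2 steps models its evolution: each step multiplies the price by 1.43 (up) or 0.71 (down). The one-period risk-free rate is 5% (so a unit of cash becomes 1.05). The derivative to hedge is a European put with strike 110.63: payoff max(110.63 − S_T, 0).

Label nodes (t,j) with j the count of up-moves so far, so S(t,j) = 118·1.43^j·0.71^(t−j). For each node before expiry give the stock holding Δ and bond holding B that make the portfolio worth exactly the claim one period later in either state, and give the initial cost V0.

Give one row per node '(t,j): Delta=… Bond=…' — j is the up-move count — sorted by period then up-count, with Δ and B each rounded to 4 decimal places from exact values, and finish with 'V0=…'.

Under the risk-neutral measure, an up-move has probability p* = (R−d)/(u−d) = 0.4722 and values discount at R = 1.05.
At expiry t=2: V(2,0)=51.1462, V(2,1)=0.0000, V(2,2)=0.0000
(1,0): S=83.7800. Δ = (V_up−V_dn)/(S_up−S_dn) = (0.0000−51.1462)/(119.8054−59.4838) = -0.8479. V = [p*·0.0000 + (1−p*)·51.1462]/1.05 = 25.7084. B = V − Δ·S = 96.7448.
(1,1): S=168.7400. Δ = (V_up−V_dn)/(S_up−S_dn) = (0.0000−0.0000)/(241.2982−119.8054) = 0.0000. V = [p*·0.0000 + (1−p*)·0.0000]/1.05 = 0.0000. B = V − Δ·S = 0.0000.
(0,0): S=118.0000. Δ = (V_up−V_dn)/(S_up−S_dn) = (0.0000−25.7084)/(168.7400−83.7800) = -0.3026. V = [p*·0.0000 + (1−p*)·25.7084]/1.05 = 12.9222. B = V − Δ·S = 48.6283.
Check: Δ(0,0)·S0 + B(0,0) = 12.9222 = V0.

(0,0): Delta=-0.3026 Bond=48.6283
(1,0): Delta=-0.8479 Bond=96.7448
(1,1): Delta=0.0000 Bond=0.0000
V0=12.9222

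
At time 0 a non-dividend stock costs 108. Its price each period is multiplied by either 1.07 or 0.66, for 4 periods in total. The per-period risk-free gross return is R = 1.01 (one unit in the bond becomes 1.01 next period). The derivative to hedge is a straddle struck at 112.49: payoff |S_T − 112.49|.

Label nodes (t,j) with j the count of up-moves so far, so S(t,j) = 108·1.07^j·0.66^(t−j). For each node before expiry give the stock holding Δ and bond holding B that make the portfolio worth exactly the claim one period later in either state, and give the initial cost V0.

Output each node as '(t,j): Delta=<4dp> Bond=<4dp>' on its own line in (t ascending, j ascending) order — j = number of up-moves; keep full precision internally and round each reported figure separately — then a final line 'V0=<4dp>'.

Under the risk-neutral measure, an up-move has probability p* = (R−d)/(u−d) = 0.8537 and values discount at R = 1.01.
At expiry t=4: V(4,0)=91.9973, V(4,1)=79.2670, V(4,2)=58.6284, V(4,3)=25.1689, V(4,4)=29.0760
(3,0): S=31.0496. Δ = (V_up−V_dn)/(S_up−S_dn) = (79.2670−91.9973)/(33.2230−20.4927) = -1.0000. V = [p*·79.2670 + (1−p*)·91.9973]/1.01 = 80.3267. B = V − Δ·S = 111.3762.
(3,1): S=50.3379. Δ = (V_up−V_dn)/(S_up−S_dn) = (58.6284−79.2670)/(53.8616−33.2230) = -1.0000. V = [p*·58.6284 + (1−p*)·79.2670]/1.01 = 61.0383. B = V − Δ·S = 111.3762.
(3,2): S=81.6085. Δ = (V_up−V_dn)/(S_up−S_dn) = (25.1689−58.6284)/(87.3211−53.8616) = -1.0000. V = [p*·25.1689 + (1−p*)·58.6284]/1.01 = 29.7678. B = V − Δ·S = 111.3762.
(3,3): S=132.3046. Δ = (V_up−V_dn)/(S_up−S_dn) = (29.0760−25.1689)/(141.5660−87.3211) = 0.0720. V = [p*·29.0760 + (1−p*)·25.1689]/1.01 = 28.2220. B = V − Δ·S = 18.6926.
(2,0): S=47.0448. Δ = (V_up−V_dn)/(S_up−S_dn) = (61.0383−80.3267)/(50.3379−31.0496) = -1.0000. V = [p*·61.0383 + (1−p*)·80.3267]/1.01 = 63.2287. B = V − Δ·S = 110.2735.
(2,1): S=76.2696. Δ = (V_up−V_dn)/(S_up−S_dn) = (29.7678−61.0383)/(81.6085−50.3379) = -1.0000. V = [p*·29.7678 + (1−p*)·61.0383]/1.01 = 34.0039. B = V − Δ·S = 110.2735.
(2,2): S=123.6492. Δ = (V_up−V_dn)/(S_up−S_dn) = (28.2220−29.7678)/(132.3046−81.6085) = -0.0305. V = [p*·28.2220 + (1−p*)·29.7678]/1.01 = 28.1665. B = V − Δ·S = 31.9367.
(1,0): S=71.2800. Δ = (V_up−V_dn)/(S_up−S_dn) = (34.0039−63.2287)/(76.2696−47.0448) = -1.0000. V = [p*·34.0039 + (1−p*)·63.2287]/1.01 = 37.9017. B = V − Δ·S = 109.1817.
(1,1): S=115.5600. Δ = (V_up−V_dn)/(S_up−S_dn) = (28.1665−34.0039)/(123.6492−76.2696) = -0.1232. V = [p*·28.1665 + (1−p*)·34.0039]/1.01 = 28.7334. B = V − Δ·S = 42.9709.
(0,0): S=108.0000. Δ = (V_up−V_dn)/(S_up−S_dn) = (28.7334−37.9017)/(115.5600−71.2800) = -0.2071. V = [p*·28.7334 + (1−p*)·37.9017]/1.01 = 29.7774. B = V − Δ·S = 52.1389.
Self-financing check: at every node Δ·S+B equals the discounted successor values.

(0,0): Delta=-0.2071 Bond=52.1389
(1,0): Delta=-1.0000 Bond=109.1817
(1,1): Delta=-0.1232 Bond=42.9709
(2,0): Delta=-1.0000 Bond=110.2735
(2,1): Delta=-1.0000 Bond=110.2735
(2,2): Delta=-0.0305 Bond=31.9367
(3,0): Delta=-1.0000 Bond=111.3762
(3,1): Delta=-1.0000 Bond=111.3762
(3,2): Delta=-1.0000 Bond=111.3762
(3,3): Delta=0.0720 Bond=18.6926
V0=29.7774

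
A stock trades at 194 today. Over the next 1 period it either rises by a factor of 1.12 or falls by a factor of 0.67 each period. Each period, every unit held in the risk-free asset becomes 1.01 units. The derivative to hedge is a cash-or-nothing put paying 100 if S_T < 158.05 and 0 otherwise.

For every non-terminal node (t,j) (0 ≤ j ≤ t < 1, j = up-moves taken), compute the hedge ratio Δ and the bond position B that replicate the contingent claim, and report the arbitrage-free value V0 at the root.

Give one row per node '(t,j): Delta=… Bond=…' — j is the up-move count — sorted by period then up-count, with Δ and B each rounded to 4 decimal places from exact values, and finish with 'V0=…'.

(0,0): Delta=-1.1455 Bond=246.4246
V0=24.2024

Under the risk-neutral measure, an up-move has probability p* = (R−d)/(u−d) = 0.7556 and values discount at R = 1.01.
At expiry t=1: V(1,0)=100.0000, V(1,1)=0.0000
  t=0,j=0: stock 194.0000 → up 217.2800 (V=0.0000), down 129.9800 (V=100.0000). Price 24.2024; hedge Δ=-1.1455, bond B=246.4246.
The time-0 hedge costs 24.2024, which is the no-arbitrage price.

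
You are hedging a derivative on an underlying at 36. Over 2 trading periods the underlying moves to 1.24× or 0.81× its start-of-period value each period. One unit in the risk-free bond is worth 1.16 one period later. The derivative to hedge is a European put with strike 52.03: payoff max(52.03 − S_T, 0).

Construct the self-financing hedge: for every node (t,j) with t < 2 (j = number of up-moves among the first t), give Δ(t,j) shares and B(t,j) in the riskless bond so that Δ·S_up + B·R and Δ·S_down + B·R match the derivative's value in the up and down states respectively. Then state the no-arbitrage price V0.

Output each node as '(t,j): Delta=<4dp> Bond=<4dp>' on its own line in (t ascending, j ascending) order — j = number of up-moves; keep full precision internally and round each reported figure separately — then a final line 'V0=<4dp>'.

Risk-neutral probability p* = (R−d)/(u−d) = (1.16−0.81)/(1.24−0.81) = 0.8140.
At expiry t=2: V(2,0)=28.4104, V(2,1)=15.8716, V(2,2)=0.0000
(1,0): S=29.1600. Δ = (V_up−V_dn)/(S_up−S_dn) = (15.8716−28.4104)/(36.1584−23.6196) = -1.0000. V = [p*·15.8716 + (1−p*)·28.4104]/1.16 = 15.6934. B = V − Δ·S = 44.8534.
(1,1): S=44.6400. Δ = (V_up−V_dn)/(S_up−S_dn) = (0.0000−15.8716)/(55.3536−36.1584) = -0.8269. V = [p*·0.0000 + (1−p*)·15.8716]/1.16 = 2.5456. B = V − Δ·S = 39.4563.
(0,0): S=36.0000. Δ = (V_up−V_dn)/(S_up−S_dn) = (2.5456−15.6934)/(44.6400−29.1600) = -0.8493. V = [p*·2.5456 + (1−p*)·15.6934]/1.16 = 4.3032. B = V − Δ·S = 34.8796.
The time-0 hedge costs 4.3032, which is the no-arbitrage price.

(0,0): Delta=-0.8493 Bond=34.8796
(1,0): Delta=-1.0000 Bond=44.8534
(1,1): Delta=-0.8269 Bond=39.4563
V0=4.3032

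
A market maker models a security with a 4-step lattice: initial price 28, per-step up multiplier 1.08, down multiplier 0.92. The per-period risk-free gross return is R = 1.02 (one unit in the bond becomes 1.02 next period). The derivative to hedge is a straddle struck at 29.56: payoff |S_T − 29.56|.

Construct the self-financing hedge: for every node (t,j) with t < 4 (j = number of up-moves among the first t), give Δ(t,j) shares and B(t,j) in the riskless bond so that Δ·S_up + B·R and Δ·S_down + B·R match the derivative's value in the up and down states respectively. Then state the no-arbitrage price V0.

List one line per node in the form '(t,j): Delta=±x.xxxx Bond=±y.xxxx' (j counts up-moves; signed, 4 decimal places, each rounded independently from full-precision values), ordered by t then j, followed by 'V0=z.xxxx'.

Since d<R<u, set p* = (R−d)/(u−d) = 0.6250; price each node as the discounted p*-expectation of its children.
Payoff layer (t=4): V(4,0)=9.5010, V(4,1)=6.0125, V(4,2)=1.9173, V(4,3)=2.8902, V(4,4)=8.5337
  t=3,j=0: stock 21.8033 → up 23.5475 (V=6.0125), down 20.0590 (V=9.5010). Price 7.1771; hedge Δ=-1.0000, bond B=28.9804.
  t=3,j=1: stock 25.5951 → up 27.6427 (V=1.9173), down 23.5475 (V=6.0125). Price 3.3853; hedge Δ=-1.0000, bond B=28.9804.
  t=3,j=2: stock 30.0465 → up 32.4502 (V=2.8902), down 27.6427 (V=1.9173). Price 2.4758; hedge Δ=0.2024, bond B=-3.6050.
  t=3,j=3: stock 35.2719 → up 38.0937 (V=8.5337), down 32.4502 (V=2.8902). Price 6.2915; hedge Δ=1.0000, bond B=-28.9804.
  t=2,j=0: stock 23.6992 → up 25.5951 (V=3.3853), down 21.8033 (V=7.1771). Price 4.7129; hedge Δ=-1.0000, bond B=28.4121.
  t=2,j=1: stock 27.8208 → up 30.0465 (V=2.4758), down 25.5951 (V=3.3853). Price 2.7616; hedge Δ=-0.2043, bond B=8.4456.
  t=2,j=2: stock 32.6592 → up 35.2719 (V=6.2915), down 30.0465 (V=2.4758). Price 4.7653; hedge Δ=0.7302, bond B=-19.0830.
  t=1,j=0: stock 25.7600 → up 27.8208 (V=2.7616), down 23.6992 (V=4.7129). Price 3.4249; hedge Δ=-0.4734, bond B=15.6207.
  t=1,j=1: stock 30.2400 → up 32.6592 (V=4.7653), down 27.8208 (V=2.7616). Price 3.9352; hedge Δ=0.4141, bond B=-8.5880.
  t=0,j=0: stock 28.0000 → up 30.2400 (V=3.9352), down 25.7600 (V=3.4249). Price 3.6704; hedge Δ=0.1139, bond B=0.4806.
Root portfolio cost Δ·28+B reproduces V0=3.6704.

(0,0): Delta=0.1139 Bond=0.4806
(1,0): Delta=-0.4734 Bond=15.6207
(1,1): Delta=0.4141 Bond=-8.5880
(2,0): Delta=-1.0000 Bond=28.4121
(2,1): Delta=-0.2043 Bond=8.4456
(2,2): Delta=0.7302 Bond=-19.0830
(3,0): Delta=-1.0000 Bond=28.9804
(3,1): Delta=-1.0000 Bond=28.9804
(3,2): Delta=0.2024 Bond=-3.6050
(3,3): Delta=1.0000 Bond=-28.9804
V0=3.6704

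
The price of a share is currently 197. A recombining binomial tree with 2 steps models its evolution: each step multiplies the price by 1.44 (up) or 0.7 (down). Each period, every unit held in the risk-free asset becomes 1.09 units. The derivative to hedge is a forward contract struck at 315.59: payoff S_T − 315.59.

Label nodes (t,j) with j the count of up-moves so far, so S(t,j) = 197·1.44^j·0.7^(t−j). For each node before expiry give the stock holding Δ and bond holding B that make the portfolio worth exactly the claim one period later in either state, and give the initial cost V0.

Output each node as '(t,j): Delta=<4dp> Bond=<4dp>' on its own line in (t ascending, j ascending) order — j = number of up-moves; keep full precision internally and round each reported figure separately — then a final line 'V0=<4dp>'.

No-arbitrage ⇒ martingale measure with p* = (R−d)/(u−d) = 0.5270.
At expiry t=2: V(2,0)=-219.0600, V(2,1)=-117.0140, V(2,2)=92.9092
(1,0): S=137.9000. Δ = (V_up−V_dn)/(S_up−S_dn) = (-117.0140−-219.0600)/(198.5760−96.5300) = 1.0000. V = [p*·-117.0140 + (1−p*)·-219.0600]/1.09 = -151.6321. B = V − Δ·S = -289.5321.
(1,1): S=283.6800. Δ = (V_up−V_dn)/(S_up−S_dn) = (92.9092−-117.0140)/(408.4992−198.5760) = 1.0000. V = [p*·92.9092 + (1−p*)·-117.0140]/1.09 = -5.8521. B = V − Δ·S = -289.5321.
(0,0): S=197.0000. Δ = (V_up−V_dn)/(S_up−S_dn) = (-5.8521−-151.6321)/(283.6800−137.9000) = 1.0000. V = [p*·-5.8521 + (1−p*)·-151.6321]/1.09 = -68.6258. B = V − Δ·S = -265.6258.
The time-0 hedge costs -68.6258, which is the no-arbitrage price.

(0,0): Delta=1.0000 Bond=-265.6258
(1,0): Delta=1.0000 Bond=-289.5321
(1,1): Delta=1.0000 Bond=-289.5321
V0=-68.6258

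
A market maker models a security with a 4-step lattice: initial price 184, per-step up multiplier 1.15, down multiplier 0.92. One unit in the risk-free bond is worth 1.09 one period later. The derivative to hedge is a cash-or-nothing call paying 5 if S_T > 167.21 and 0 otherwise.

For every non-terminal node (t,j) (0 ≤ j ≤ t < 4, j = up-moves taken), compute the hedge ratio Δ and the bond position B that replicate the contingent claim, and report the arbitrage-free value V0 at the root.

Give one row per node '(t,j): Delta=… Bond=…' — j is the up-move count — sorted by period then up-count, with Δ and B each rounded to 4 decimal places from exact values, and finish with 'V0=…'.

(0,0): Delta=0.0138 Bond=0.8067
(1,0): Delta=0.0417 Bond=-3.8463
(1,1): Delta=0.0059 Bond=2.5472
(2,0): Delta=0.0947 Bond=-12.4422
(2,1): Delta=0.0267 Bond=-1.2808
(2,2): Delta=0.0000 Bond=4.2084
(3,0): Delta=0.0000 Bond=0.0000
(3,1): Delta=0.1214 Bond=-18.3486
(3,2): Delta=0.0000 Bond=4.5872
(3,3): Delta=0.0000 Bond=4.5872
V0=3.3398

No-arbitrage ⇒ martingale measure with p* = (R−d)/(u−d) = 0.7391.
At expiry t=4: V(4,0)=0.0000, V(4,1)=0.0000, V(4,2)=5.0000, V(4,3)=5.0000, V(4,4)=5.0000
Node (3,0) S=143.2786: V=(p*·0.0000+(1−p*)·0.0000)/1.09=0.0000; Δ=(0.0000−0.0000)/(164.7704−131.8163)=0.0000; B=V−Δ·S=0.0000
Node (3,1) S=179.0982: V=(p*·5.0000+(1−p*)·0.0000)/1.09=3.3905; Δ=(5.0000−0.0000)/(205.9630−164.7704)=0.1214; B=V−Δ·S=-18.3486
Node (3,2) S=223.8728: V=(p*·5.0000+(1−p*)·5.0000)/1.09=4.5872; Δ=(5.0000−5.0000)/(257.4537−205.9630)=0.0000; B=V−Δ·S=4.5872
Node (3,3) S=279.8410: V=(p*·5.0000+(1−p*)·5.0000)/1.09=4.5872; Δ=(5.0000−5.0000)/(321.8171−257.4537)=0.0000; B=V−Δ·S=4.5872
Node (2,0) S=155.7376: V=(p*·3.3905+(1−p*)·0.0000)/1.09=2.2991; Δ=(3.3905−0.0000)/(179.0982−143.2786)=0.0947; B=V−Δ·S=-12.4422
Node (2,1) S=194.6720: V=(p*·4.5872+(1−p*)·3.3905)/1.09=3.9220; Δ=(4.5872−3.3905)/(223.8728−179.0982)=0.0267; B=V−Δ·S=-1.2808
Node (2,2) S=243.3400: V=(p*·4.5872+(1−p*)·4.5872)/1.09=4.2084; Δ=(4.5872−4.5872)/(279.8410−223.8728)=0.0000; B=V−Δ·S=4.2084
Node (1,0) S=169.2800: V=(p*·3.9220+(1−p*)·2.2991)/1.09=3.2098; Δ=(3.9220−2.2991)/(194.6720−155.7376)=0.0417; B=V−Δ·S=-3.8463
Node (1,1) S=211.6000: V=(p*·4.2084+(1−p*)·3.9220)/1.09=3.7924; Δ=(4.2084−3.9220)/(243.3400−194.6720)=0.0059; B=V−Δ·S=2.5472
Node (0,0) S=184.0000: V=(p*·3.7924+(1−p*)·3.2098)/1.09=3.3398; Δ=(3.7924−3.2098)/(211.6000−169.2800)=0.0138; B=V−Δ·S=0.8067
Self-financing check: at every node Δ·S+B equals the discounted successor values.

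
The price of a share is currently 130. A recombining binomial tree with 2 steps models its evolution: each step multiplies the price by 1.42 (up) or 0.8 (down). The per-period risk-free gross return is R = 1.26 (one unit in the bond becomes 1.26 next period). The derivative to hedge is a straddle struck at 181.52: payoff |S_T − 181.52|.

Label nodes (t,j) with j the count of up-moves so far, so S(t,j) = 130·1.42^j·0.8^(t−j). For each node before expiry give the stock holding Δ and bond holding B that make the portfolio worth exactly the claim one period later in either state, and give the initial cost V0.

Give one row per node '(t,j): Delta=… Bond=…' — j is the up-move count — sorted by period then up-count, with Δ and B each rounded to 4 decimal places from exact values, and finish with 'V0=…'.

No-arbitrage ⇒ martingale measure with p* = (R−d)/(u−d) = 0.7419.
Terminal payoffs: V(2,0)=98.3200, V(2,1)=33.8400, V(2,2)=80.6120
(1,0): S=104.0000. Δ = (V_up−V_dn)/(S_up−S_dn) = (33.8400−98.3200)/(147.6800−83.2000) = -1.0000. V = [p*·33.8400 + (1−p*)·98.3200]/1.26 = 40.0635. B = V − Δ·S = 144.0635.
(1,1): S=184.6000. Δ = (V_up−V_dn)/(S_up−S_dn) = (80.6120−33.8400)/(262.1320−147.6800) = 0.4087. V = [p*·80.6120 + (1−p*)·33.8400]/1.26 = 54.3983. B = V − Δ·S = -21.0405.
(0,0): S=130.0000. Δ = (V_up−V_dn)/(S_up−S_dn) = (54.3983−40.0635)/(184.6000−104.0000) = 0.1779. V = [p*·54.3983 + (1−p*)·40.0635]/1.26 = 40.2373. B = V − Δ·S = 17.1167.
Each (Δ,B) replicates both successor values, so the strategy is self-financing and V0 is arbitrage-free.

(0,0): Delta=0.1779 Bond=17.1167
(1,0): Delta=-1.0000 Bond=144.0635
(1,1): Delta=0.4087 Bond=-21.0405
V0=40.2373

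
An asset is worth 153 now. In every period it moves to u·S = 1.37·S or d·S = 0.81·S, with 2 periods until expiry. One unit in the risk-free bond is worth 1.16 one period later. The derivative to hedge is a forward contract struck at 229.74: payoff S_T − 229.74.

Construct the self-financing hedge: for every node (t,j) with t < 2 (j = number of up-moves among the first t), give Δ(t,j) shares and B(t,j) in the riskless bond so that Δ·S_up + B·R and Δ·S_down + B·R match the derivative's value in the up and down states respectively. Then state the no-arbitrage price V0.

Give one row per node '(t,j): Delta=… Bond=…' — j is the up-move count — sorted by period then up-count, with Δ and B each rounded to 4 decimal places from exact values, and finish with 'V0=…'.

Under the risk-neutral measure, an up-move has probability p* = (R−d)/(u−d) = 0.6250 and values discount at R = 1.16.
Terminal values V(2,·): V(2,0)=-129.3567, V(2,1)=-59.9559, V(2,2)=57.4257
(1,0): S=123.9300. Δ = (V_up−V_dn)/(S_up−S_dn) = (-59.9559−-129.3567)/(169.7841−100.3833) = 1.0000. V = [p*·-59.9559 + (1−p*)·-129.3567]/1.16 = -74.1217. B = V − Δ·S = -198.0517.
(1,1): S=209.6100. Δ = (V_up−V_dn)/(S_up−S_dn) = (57.4257−-59.9559)/(287.1657−169.7841) = 1.0000. V = [p*·57.4257 + (1−p*)·-59.9559]/1.16 = 11.5583. B = V − Δ·S = -198.0517.
(0,0): S=153.0000. Δ = (V_up−V_dn)/(S_up−S_dn) = (11.5583−-74.1217)/(209.6100−123.9300) = 1.0000. V = [p*·11.5583 + (1−p*)·-74.1217]/1.16 = -17.7342. B = V − Δ·S = -170.7342.
Root portfolio cost Δ·153+B reproduces V0=-17.7342.

(0,0): Delta=1.0000 Bond=-170.7342
(1,0): Delta=1.0000 Bond=-198.0517
(1,1): Delta=1.0000 Bond=-198.0517
V0=-17.7342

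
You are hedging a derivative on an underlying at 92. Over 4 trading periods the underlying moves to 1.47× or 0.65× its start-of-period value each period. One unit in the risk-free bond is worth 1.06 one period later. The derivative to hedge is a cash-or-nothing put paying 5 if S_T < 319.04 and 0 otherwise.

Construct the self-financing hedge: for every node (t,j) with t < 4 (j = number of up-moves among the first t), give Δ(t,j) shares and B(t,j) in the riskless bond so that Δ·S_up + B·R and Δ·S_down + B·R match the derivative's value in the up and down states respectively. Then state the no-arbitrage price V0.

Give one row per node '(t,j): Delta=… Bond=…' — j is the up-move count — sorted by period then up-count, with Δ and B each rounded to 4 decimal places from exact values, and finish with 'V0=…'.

(0,0): Delta=-0.0070 Bond=4.3529
(1,0): Delta=0.0000 Bond=4.1981
(1,1): Delta=-0.0100 Bond=5.0300
(2,0): Delta=0.0000 Bond=4.4500
(2,1): Delta=0.0000 Bond=4.4500
(2,2): Delta=-0.0145 Bond=6.2137
(3,0): Delta=0.0000 Bond=4.7170
(3,1): Delta=0.0000 Bond=4.7170
(3,2): Delta=0.0000 Bond=4.7170
(3,3): Delta=-0.0209 Bond=8.4561
V0=3.7129

Since d<R<u, set p* = (R−d)/(u−d) = 0.5000; price each node as the discounted p*-expectation of its children.
Terminal values V(4,·): V(4,0)=5.0000, V(4,1)=5.0000, V(4,2)=5.0000, V(4,3)=5.0000, V(4,4)=0.0000
Node (3,0) S=25.2655: V=(p*·5.0000+(1−p*)·5.0000)/1.06=4.7170; Δ=(5.0000−5.0000)/(37.1403−16.4226)=0.0000; B=V−Δ·S=4.7170
Node (3,1) S=57.1389: V=(p*·5.0000+(1−p*)·5.0000)/1.06=4.7170; Δ=(5.0000−5.0000)/(83.9942−37.1403)=0.0000; B=V−Δ·S=4.7170
Node (3,2) S=129.2218: V=(p*·5.0000+(1−p*)·5.0000)/1.06=4.7170; Δ=(5.0000−5.0000)/(189.9561−83.9942)=0.0000; B=V−Δ·S=4.7170
Node (3,3) S=292.2401: V=(p*·0.0000+(1−p*)·5.0000)/1.06=2.3585; Δ=(0.0000−5.0000)/(429.5930−189.9561)=-0.0209; B=V−Δ·S=8.4561
Node (2,0) S=38.8700: V=(p*·4.7170+(1−p*)·4.7170)/1.06=4.4500; Δ=(4.7170−4.7170)/(57.1389−25.2655)=0.0000; B=V−Δ·S=4.4500
Node (2,1) S=87.9060: V=(p*·4.7170+(1−p*)·4.7170)/1.06=4.4500; Δ=(4.7170−4.7170)/(129.2218−57.1389)=0.0000; B=V−Δ·S=4.4500
Node (2,2) S=198.8028: V=(p*·2.3585+(1−p*)·4.7170)/1.06=3.3375; Δ=(2.3585−4.7170)/(292.2401−129.2218)=-0.0145; B=V−Δ·S=6.2137
Node (1,0) S=59.8000: V=(p*·4.4500+(1−p*)·4.4500)/1.06=4.1981; Δ=(4.4500−4.4500)/(87.9060−38.8700)=0.0000; B=V−Δ·S=4.1981
Node (1,1) S=135.2400: V=(p*·3.3375+(1−p*)·4.4500)/1.06=3.6733; Δ=(3.3375−4.4500)/(198.8028−87.9060)=-0.0100; B=V−Δ·S=5.0300
Node (0,0) S=92.0000: V=(p*·3.6733+(1−p*)·4.1981)/1.06=3.7129; Δ=(3.6733−4.1981)/(135.2400−59.8000)=-0.0070; B=V−Δ·S=4.3529
Check: Δ(0,0)·S0 + B(0,0) = 3.7129 = V0.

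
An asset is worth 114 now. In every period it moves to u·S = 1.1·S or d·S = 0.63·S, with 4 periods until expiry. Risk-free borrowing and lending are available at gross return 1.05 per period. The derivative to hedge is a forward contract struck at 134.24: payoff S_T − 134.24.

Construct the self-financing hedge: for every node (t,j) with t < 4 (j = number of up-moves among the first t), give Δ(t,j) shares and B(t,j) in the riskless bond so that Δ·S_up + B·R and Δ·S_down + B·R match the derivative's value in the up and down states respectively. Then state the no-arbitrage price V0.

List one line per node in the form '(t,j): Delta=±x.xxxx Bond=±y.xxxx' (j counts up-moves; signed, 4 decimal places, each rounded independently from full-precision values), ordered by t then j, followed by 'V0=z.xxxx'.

(0,0): Delta=1.0000 Bond=-110.4396
(1,0): Delta=1.0000 Bond=-115.9616
(1,1): Delta=1.0000 Bond=-115.9616
(2,0): Delta=1.0000 Bond=-121.7596
(2,1): Delta=1.0000 Bond=-121.7596
(2,2): Delta=1.0000 Bond=-121.7596
(3,0): Delta=1.0000 Bond=-127.8476
(3,1): Delta=1.0000 Bond=-127.8476
(3,2): Delta=1.0000 Bond=-127.8476
(3,3): Delta=1.0000 Bond=-127.8476
V0=3.5604

Risk-neutral probability p* = (R−d)/(u−d) = (1.05−0.63)/(1.1−0.63) = 0.8936.
Payoff layer (t=4): V(4,0)=-116.2816, V(4,1)=-102.8841, V(4,2)=-79.4916, V(4,3)=-38.6476, V(4,4)=32.6674
  t=3,j=0: stock 28.5054 → up 31.3559 (V=-102.8841), down 17.9584 (V=-116.2816). Price -99.3423; hedge Δ=1.0000, bond B=-127.8476.
  t=3,j=1: stock 49.7713 → up 54.7484 (V=-79.4916), down 31.3559 (V=-102.8841). Price -78.0764; hedge Δ=1.0000, bond B=-127.8476.
  t=3,j=2: stock 86.9022 → up 95.5924 (V=-38.6476), down 54.7484 (V=-79.4916). Price -40.9454; hedge Δ=1.0000, bond B=-127.8476.
  t=3,j=3: stock 151.7340 → up 166.9074 (V=32.6674), down 95.5924 (V=-38.6476). Price 23.8864; hedge Δ=1.0000, bond B=-127.8476.
  t=2,j=0: stock 45.2466 → up 49.7713 (V=-78.0764), down 28.5054 (V=-99.3423). Price -76.5130; hedge Δ=1.0000, bond B=-121.7596.
  t=2,j=1: stock 79.0020 → up 86.9022 (V=-40.9454), down 49.7713 (V=-78.0764). Price -42.7576; hedge Δ=1.0000, bond B=-121.7596.
  t=2,j=2: stock 137.9400 → up 151.7340 (V=23.8864), down 86.9022 (V=-40.9454). Price 16.1804; hedge Δ=1.0000, bond B=-121.7596.
  t=1,j=0: stock 71.8200 → up 79.0020 (V=-42.7576), down 45.2466 (V=-76.5130). Price -44.1416; hedge Δ=1.0000, bond B=-115.9616.
  t=1,j=1: stock 125.4000 → up 137.9400 (V=16.1804), down 79.0020 (V=-42.7576). Price 9.4384; hedge Δ=1.0000, bond B=-115.9616.
  t=0,j=0: stock 114.0000 → up 125.4000 (V=9.4384), down 71.8200 (V=-44.1416). Price 3.5604; hedge Δ=1.0000, bond B=-110.4396.
Self-financing check: at every node Δ·S+B equals the discounted successor values.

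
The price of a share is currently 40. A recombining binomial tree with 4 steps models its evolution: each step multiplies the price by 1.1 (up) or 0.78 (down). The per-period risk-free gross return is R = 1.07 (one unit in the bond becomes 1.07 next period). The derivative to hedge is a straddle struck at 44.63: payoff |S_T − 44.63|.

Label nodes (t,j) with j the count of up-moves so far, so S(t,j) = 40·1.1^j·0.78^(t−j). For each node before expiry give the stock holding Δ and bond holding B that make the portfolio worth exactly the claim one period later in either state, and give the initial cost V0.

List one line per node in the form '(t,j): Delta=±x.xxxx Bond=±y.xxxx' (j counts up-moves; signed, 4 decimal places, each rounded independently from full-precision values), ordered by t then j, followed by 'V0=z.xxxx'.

(0,0): Delta=0.3228 Bond=-4.5229
(1,0): Delta=-1.0000 Bond=36.4314
(1,1): Delta=0.4198 Bond=-9.1088
(2,0): Delta=-1.0000 Bond=38.9816
(2,1): Delta=-1.0000 Bond=38.9816
(2,2): Delta=0.5240 Bond=-14.7873
(3,0): Delta=-1.0000 Bond=41.7103
(3,1): Delta=-1.0000 Bond=41.7103
(3,2): Delta=-1.0000 Bond=41.7103
(3,3): Delta=0.6358 Bond=-21.7741
V0=8.3885

The replicating-portfolio and risk-neutral prices coincide; use p* = (1.07−0.78)/(1.1−0.78) = 0.9062 for the latter.
Terminal values V(4,·): V(4,0)=29.8240, V(4,1)=23.7497, V(4,2)=15.1834, V(4,3)=3.1028, V(4,4)=13.9340
  t=3,j=0: stock 18.9821 → up 20.8803 (V=23.7497), down 14.8060 (V=29.8240). Price 22.7282; hedge Δ=-1.0000, bond B=41.7103.
  t=3,j=1: stock 26.7696 → up 29.4466 (V=15.1834), down 20.8803 (V=23.7497). Price 14.9407; hedge Δ=-1.0000, bond B=41.7103.
  t=3,j=2: stock 37.7520 → up 41.5272 (V=3.1028), down 29.4466 (V=15.1834). Price 3.9583; hedge Δ=-1.0000, bond B=41.7103.
  t=3,j=3: stock 53.2400 → up 58.5640 (V=13.9340), down 41.5272 (V=3.1028). Price 12.0734; hedge Δ=0.6358, bond B=-21.7741.
  t=2,j=0: stock 24.3360 → up 26.7696 (V=14.9407), down 18.9821 (V=22.7282). Price 14.6456; hedge Δ=-1.0000, bond B=38.9816.
  t=2,j=1: stock 34.3200 → up 37.7520 (V=3.9583), down 26.7696 (V=14.9407). Price 4.6616; hedge Δ=-1.0000, bond B=38.9816.
  t=2,j=2: stock 48.4000 → up 53.2400 (V=12.0734), down 37.7520 (V=3.9583). Price 10.5726; hedge Δ=0.5240, bond B=-14.7873.
  t=1,j=0: stock 31.2000 → up 34.3200 (V=4.6616), down 24.3360 (V=14.6456). Price 5.2314; hedge Δ=-1.0000, bond B=36.4314.
  t=1,j=1: stock 44.0000 → up 48.4000 (V=10.5726), down 34.3200 (V=4.6616). Price 9.3630; hedge Δ=0.4198, bond B=-9.1088.
  t=0,j=0: stock 40.0000 → up 44.0000 (V=9.3630), down 31.2000 (V=5.2314). Price 8.3885; hedge Δ=0.3228, bond B=-4.5229.
Each (Δ,B) replicates both successor values, so the strategy is self-financing and V0 is arbitrage-free.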